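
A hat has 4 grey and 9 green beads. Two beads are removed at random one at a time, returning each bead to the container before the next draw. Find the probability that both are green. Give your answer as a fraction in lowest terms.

81/169

Multiply the conditional probability of each draw in order, with replacement (the composition resets each draw).
P = (9/13) · (9/13) = 81/169 ≈ 0.4793.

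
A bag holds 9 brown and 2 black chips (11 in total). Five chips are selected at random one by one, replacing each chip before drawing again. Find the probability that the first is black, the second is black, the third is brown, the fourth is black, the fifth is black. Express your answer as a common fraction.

144/161051

Multiply the conditional probability of each draw in order, with replacement (the composition resets each draw).
P = (2/11) · (2/11) · (9/11) · (2/11) · (2/11) = 144/161051 ≈ 0.0009.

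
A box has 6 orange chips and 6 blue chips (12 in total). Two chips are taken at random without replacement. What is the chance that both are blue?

Unordered draws without replacement: count favorable combinations over C(12,2).
Favorable = C(6,0) · C(6,2) = 15; total = C(12,2) = 66.
P = 15/66 = 5/22 ≈ 0.2273.

5/22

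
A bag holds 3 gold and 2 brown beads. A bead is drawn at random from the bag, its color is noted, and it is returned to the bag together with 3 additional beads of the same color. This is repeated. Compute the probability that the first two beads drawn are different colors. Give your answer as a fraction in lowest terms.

Either gold then brown, or brown then gold; after the first draw the total is 8.
P = (3/5)·(2/8) + (2/5)·(3/8) = 3/10 ≈ 0.3000.

3/10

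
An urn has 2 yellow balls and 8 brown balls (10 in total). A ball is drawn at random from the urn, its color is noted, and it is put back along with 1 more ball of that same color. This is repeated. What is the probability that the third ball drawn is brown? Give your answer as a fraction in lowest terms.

Sum over the four possibilities for the first two draws (brown/not-brown each), tracking how the brown count and total change by +1 per draw.
P(third is brown) = 4/5 ≈ 0.8000. (In a Pólya urn every draw has the same marginal probability 8/10.)

4/5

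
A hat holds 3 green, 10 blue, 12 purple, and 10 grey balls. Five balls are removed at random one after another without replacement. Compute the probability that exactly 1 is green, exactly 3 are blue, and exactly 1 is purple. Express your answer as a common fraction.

Unordered draws without replacement: count favorable combinations over C(35,5).
Favorable = C(3,1) · C(10,3) · C(12,1) · C(10,0) = 4320; total = C(35,5) = 324632.
P = 4320/324632 = 540/40579 ≈ 0.0133.

540/40579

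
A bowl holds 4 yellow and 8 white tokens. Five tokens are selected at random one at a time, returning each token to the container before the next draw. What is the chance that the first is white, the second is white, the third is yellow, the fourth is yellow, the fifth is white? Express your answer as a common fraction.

8/243

Multiply the conditional probability of each draw in order, with replacement (the composition resets each draw).
P = (8/12) · (8/12) · (4/12) · (4/12) · (8/12) = 8/243 ≈ 0.0329.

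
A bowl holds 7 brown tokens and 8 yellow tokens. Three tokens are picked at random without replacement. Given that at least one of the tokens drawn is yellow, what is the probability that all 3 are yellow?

2/15

P(all 3 yellow) = C(8,3)/C(15,3) = 8/65; P(at least one yellow) = 1 − C(7,3)/C(15,3) = 12/13.
Since 'all 3 yellow' ⊆ 'at least one yellow', P(all 3 | at least one) = 8/65 / 12/13 = 2/15 ≈ 0.1333.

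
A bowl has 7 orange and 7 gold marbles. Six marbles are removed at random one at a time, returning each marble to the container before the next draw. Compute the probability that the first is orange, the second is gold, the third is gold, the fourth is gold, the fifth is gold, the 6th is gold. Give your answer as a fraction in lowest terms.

1/64

Multiply the conditional probability of each draw in order, with replacement (the composition resets each draw).
P = (7/14) · (7/14) · (7/14) · (7/14) · (7/14) · (7/14) = 1/64 ≈ 0.0156.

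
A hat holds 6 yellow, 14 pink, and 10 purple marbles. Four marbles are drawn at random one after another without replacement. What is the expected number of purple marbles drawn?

4/3

By linearity of expectation, E[X] = Σ P(draw i is purple); by symmetry each draw (even without replacement) has P(purple) = 10/30.
E[X] = 4 · 10/30 = 4/3 ≈ 1.3333.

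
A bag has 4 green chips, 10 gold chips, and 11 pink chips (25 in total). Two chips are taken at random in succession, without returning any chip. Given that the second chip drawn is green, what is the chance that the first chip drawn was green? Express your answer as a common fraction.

P(first=green and the second chip drawn is green) = (4/25)·(3/24) = 1/50.
P(the second chip drawn is green) = Σ over first color = 1/50 + 1/15 + 11/150 = 4/25.
By Bayes, P(first=green | the second chip drawn is green) = 1/50 / 4/25 = 1/8 ≈ 0.1250.

1/8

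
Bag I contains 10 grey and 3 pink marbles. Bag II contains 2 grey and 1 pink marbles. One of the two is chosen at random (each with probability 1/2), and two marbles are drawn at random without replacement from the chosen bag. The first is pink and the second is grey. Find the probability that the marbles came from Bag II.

26/41

P(E | Bag I) = 5/26; P(E | Bag II) = 1/3.
P(E) = 1/2·5/26 + 1/2·1/3 = 41/156.
By Bayes' rule, P(Bag II | E) = 1/6 / 41/156 = 26/41 ≈ 0.6341.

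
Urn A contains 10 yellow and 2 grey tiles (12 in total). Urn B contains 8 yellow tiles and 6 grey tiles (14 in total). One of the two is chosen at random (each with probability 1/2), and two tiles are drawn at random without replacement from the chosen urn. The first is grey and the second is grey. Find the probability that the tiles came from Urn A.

P(E | Urn A) = 1/66; P(E | Urn B) = 15/91.
P(E) = 1/2·1/66 + 1/2·15/91 = 1081/12012.
By Bayes' rule, P(Urn A | E) = 1/132 / 1081/12012 = 91/1081 ≈ 0.0842.

91/1081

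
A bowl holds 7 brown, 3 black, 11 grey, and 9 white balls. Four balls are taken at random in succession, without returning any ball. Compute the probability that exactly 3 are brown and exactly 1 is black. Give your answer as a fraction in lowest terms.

Unordered draws without replacement: count favorable combinations over C(30,4).
Favorable = C(7,3) · C(3,1) · C(11,0) · C(9,0) = 105; total = C(30,4) = 27405.
P = 105/27405 = 1/261 ≈ 0.0038.

1/261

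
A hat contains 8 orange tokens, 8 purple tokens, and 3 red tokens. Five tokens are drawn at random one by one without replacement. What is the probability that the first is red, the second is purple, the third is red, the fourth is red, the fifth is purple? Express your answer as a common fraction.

Multiply the conditional probability of each draw in order, without replacement, so each draw removes one from its color and from the total.
P = (3/19) · (8/18) · (2/17) · (1/16) · (7/15) = 7/29070 ≈ 0.0002.

7/29070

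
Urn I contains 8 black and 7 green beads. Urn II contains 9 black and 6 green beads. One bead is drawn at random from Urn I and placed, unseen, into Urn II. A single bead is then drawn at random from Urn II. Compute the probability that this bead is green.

97/240

Condition on how many of the transferred beads are green (from Urn I: 7 green of 15; then Urn II has 16 total).
  0 green: C(7,0)C(8,1)/C(15,1) = 8/15; then P = 6/16
  1 green: C(7,1)C(8,0)/C(15,1) = 7/15; then P = 7/16
P(green from Urn II) = 97/240 ≈ 0.4042.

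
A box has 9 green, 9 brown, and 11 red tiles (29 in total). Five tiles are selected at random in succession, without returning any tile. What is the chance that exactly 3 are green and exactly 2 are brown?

48/1885

Unordered draws without replacement: count favorable combinations over C(29,5).
Favorable = C(9,3) · C(9,2) · C(11,0) = 3024; total = C(29,5) = 118755.
P = 3024/118755 = 48/1885 ≈ 0.0255.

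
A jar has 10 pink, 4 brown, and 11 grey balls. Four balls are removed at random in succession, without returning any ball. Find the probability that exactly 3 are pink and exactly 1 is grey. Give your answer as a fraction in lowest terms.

12/115

Unordered draws without replacement: count favorable combinations over C(25,4).
Favorable = C(10,3) · C(4,0) · C(11,1) = 1320; total = C(25,4) = 12650.
P = 1320/12650 = 12/115 ≈ 0.1043.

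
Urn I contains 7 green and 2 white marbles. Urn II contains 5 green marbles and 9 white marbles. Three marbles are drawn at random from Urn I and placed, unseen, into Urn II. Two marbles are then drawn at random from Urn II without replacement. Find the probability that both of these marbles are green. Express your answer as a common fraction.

Condition on how many of the transferred marbles are green (from Urn I: 7 green of 9; then Urn II has 17 total).
  1 green: C(7,1)C(2,2)/C(9,3) = 1/12; then P = C(6,2)/C(17,2) = 15/136
  2 green: C(7,2)C(2,1)/C(9,3) = 1/2; then P = C(7,2)/C(17,2) = 21/136
  3 green: C(7,3)C(2,0)/C(9,3) = 5/12; then P = C(8,2)/C(17,2) = 7/34
P(both green) = 281/1632 ≈ 0.1722.

281/1632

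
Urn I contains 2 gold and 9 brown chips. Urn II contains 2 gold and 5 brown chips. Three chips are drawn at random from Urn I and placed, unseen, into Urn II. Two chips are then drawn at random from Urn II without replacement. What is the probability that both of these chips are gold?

Condition on how many of the transferred chips are gold (from Urn I: 2 gold of 11; then Urn II has 10 total).
  0 gold: C(2,0)C(9,3)/C(11,3) = 28/55; then P = C(2,2)/C(10,2) = 1/45
  1 gold: C(2,1)C(9,2)/C(11,3) = 24/55; then P = C(3,2)/C(10,2) = 1/15
  2 gold: C(2,2)C(9,1)/C(11,3) = 3/55; then P = C(4,2)/C(10,2) = 2/15
P(both gold) = 118/2475 ≈ 0.0477.

118/2475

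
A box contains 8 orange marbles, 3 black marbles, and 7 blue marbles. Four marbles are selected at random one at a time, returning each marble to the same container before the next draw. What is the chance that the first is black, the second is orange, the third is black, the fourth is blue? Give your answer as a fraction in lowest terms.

Multiply the conditional probability of each draw in order, with replacement (the composition resets each draw).
P = (3/18) · (8/18) · (3/18) · (7/18) = 7/1458 ≈ 0.0048.

7/1458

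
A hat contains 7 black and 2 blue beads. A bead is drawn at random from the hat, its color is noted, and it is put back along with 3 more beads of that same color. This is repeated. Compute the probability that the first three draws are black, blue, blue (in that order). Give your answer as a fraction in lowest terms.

Track the composition after each reinforcement of +3.
P = (7/9) · (2/12) · (5/15) = 7/162 ≈ 0.0432.

7/162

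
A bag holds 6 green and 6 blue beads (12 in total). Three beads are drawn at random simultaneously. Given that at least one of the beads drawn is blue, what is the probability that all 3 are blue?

1/10

P(all 3 blue) = C(6,3)/C(12,3) = 1/11; P(at least one blue) = 1 − C(6,3)/C(12,3) = 10/11.
Since 'all 3 blue' ⊆ 'at least one blue', P(all 3 | at least one) = 1/11 / 10/11 = 1/10 ≈ 0.1000.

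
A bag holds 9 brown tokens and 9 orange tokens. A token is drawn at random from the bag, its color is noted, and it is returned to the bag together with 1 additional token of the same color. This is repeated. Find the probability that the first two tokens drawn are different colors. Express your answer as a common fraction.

9/19

Either brown then orange, or orange then brown; after the first draw the total is 19.
P = (9/18)·(9/19) + (9/18)·(9/19) = 9/19 ≈ 0.4737.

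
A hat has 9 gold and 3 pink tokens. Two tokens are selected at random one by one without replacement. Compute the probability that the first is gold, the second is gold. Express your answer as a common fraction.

Multiply the conditional probability of each draw in order, without replacement, so each draw removes one from its color and from the total.
P = (9/12) · (8/11) = 6/11 ≈ 0.5455.

6/11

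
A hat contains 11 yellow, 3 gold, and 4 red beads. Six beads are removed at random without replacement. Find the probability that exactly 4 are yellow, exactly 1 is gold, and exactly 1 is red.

Unordered draws without replacement: count favorable combinations over C(18,6).
Favorable = C(11,4) · C(3,1) · C(4,1) = 3960; total = C(18,6) = 18564.
P = 3960/18564 = 330/1547 ≈ 0.2133.

330/1547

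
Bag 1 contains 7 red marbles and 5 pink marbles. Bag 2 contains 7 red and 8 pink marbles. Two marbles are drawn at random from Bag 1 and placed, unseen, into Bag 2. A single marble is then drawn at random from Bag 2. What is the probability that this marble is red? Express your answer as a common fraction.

49/102

Condition on how many of the transferred marbles are red (from Bag 1: 7 red of 12; then Bag 2 has 17 total).
  0 red: C(7,0)C(5,2)/C(12,2) = 5/33; then P = 7/17
  1 red: C(7,1)C(5,1)/C(12,2) = 35/66; then P = 8/17
  2 red: C(7,2)C(5,0)/C(12,2) = 7/22; then P = 9/17
P(red from Bag 2) = 49/102 ≈ 0.4804.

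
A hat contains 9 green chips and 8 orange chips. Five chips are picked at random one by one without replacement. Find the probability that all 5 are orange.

Unordered draws without replacement: count favorable combinations over C(17,5).
Favorable = C(9,0) · C(8,5) = 56; total = C(17,5) = 6188.
P = 56/6188 = 2/221 ≈ 0.0090.

2/221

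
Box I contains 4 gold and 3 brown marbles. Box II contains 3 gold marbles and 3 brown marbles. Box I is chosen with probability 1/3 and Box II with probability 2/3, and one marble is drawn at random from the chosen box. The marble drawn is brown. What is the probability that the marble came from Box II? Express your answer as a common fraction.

7/10

P(brown | Box I) = 3/7; P(brown | Box II) = 1/2.
P(brown) = 1/3·3/7 + 2/3·1/2 = 10/21.
By Bayes' rule, P(Box II | brown) = 1/3 / 10/21 = 7/10 ≈ 0.7000.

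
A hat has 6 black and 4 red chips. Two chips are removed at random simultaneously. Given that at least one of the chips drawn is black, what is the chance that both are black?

P(both black) = C(6,2)/C(10,2) = 1/3; P(at least one black) = 1 − C(4,2)/C(10,2) = 13/15.
Since 'both black' ⊆ 'at least one black', P(both | at least one) = 1/3 / 13/15 = 5/13 ≈ 0.3846.

5/13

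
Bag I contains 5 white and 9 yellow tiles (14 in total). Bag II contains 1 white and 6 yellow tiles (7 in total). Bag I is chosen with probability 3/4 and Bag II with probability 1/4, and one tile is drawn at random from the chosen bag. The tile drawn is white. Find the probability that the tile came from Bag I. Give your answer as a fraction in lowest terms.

15/17

P(white | Bag I) = 5/14; P(white | Bag II) = 1/7.
P(white) = 3/4·5/14 + 1/4·1/7 = 17/56.
By Bayes' rule, P(Bag I | white) = 15/56 / 17/56 = 15/17 ≈ 0.8824.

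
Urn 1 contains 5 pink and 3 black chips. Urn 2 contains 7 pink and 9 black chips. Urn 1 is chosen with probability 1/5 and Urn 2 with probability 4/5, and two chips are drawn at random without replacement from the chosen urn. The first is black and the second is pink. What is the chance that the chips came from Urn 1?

25/123

P(E | Urn 1) = 15/56; P(E | Urn 2) = 21/80.
P(E) = 1/5·15/56 + 4/5·21/80 = 369/1400.
By Bayes' rule, P(Urn 1 | E) = 3/56 / 369/1400 = 25/123 ≈ 0.2033.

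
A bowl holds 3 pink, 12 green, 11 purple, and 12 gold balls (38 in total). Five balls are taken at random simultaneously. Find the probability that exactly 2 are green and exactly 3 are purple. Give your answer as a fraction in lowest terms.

1815/83657

Unordered draws without replacement: count favorable combinations over C(38,5).
Favorable = C(3,0) · C(12,2) · C(11,3) · C(12,0) = 10890; total = C(38,5) = 501942.
P = 10890/501942 = 1815/83657 ≈ 0.0217.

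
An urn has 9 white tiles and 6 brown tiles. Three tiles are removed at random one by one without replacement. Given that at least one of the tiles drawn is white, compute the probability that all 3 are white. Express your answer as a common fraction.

28/145

P(all 3 white) = C(9,3)/C(15,3) = 12/65; P(at least one white) = 1 − C(6,3)/C(15,3) = 87/91.
Since 'all 3 white' ⊆ 'at least one white', P(all 3 | at least one) = 12/65 / 87/91 = 28/145 ≈ 0.1931.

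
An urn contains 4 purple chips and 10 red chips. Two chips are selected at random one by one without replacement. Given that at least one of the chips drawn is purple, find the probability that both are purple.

3/23

P(both purple) = C(4,2)/C(14,2) = 6/91; P(at least one purple) = 1 − C(10,2)/C(14,2) = 46/91.
Since 'both purple' ⊆ 'at least one purple', P(both | at least one) = 6/91 / 46/91 = 3/23 ≈ 0.1304.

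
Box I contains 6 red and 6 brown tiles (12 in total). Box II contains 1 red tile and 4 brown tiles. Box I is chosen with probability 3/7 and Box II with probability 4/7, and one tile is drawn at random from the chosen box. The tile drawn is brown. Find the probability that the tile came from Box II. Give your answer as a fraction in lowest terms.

P(brown | Box I) = 1/2; P(brown | Box II) = 4/5.
P(brown) = 3/7·1/2 + 4/7·4/5 = 47/70.
By Bayes' rule, P(Box II | brown) = 16/35 / 47/70 = 32/47 ≈ 0.6809.

32/47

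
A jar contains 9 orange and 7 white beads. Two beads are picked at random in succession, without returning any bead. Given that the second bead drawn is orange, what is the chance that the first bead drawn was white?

7/15

P(first=white and the second bead drawn is orange) = (7/16)·(9/15) = 21/80.
P(the second bead drawn is orange) = Σ over first color = 3/10 + 21/80 = 9/16.
By Bayes, P(first=white | the second bead drawn is orange) = 21/80 / 9/16 = 7/15 ≈ 0.4667.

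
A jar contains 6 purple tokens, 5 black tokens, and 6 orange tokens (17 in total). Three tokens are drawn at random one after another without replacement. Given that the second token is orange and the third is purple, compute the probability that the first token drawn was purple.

P(first=purple and the second token is orange and the third is purple) = (6/17)·(6/16)·(5/15) = 3/68.
P(E) = Σ over first color = 3/68 + 3/68 + 3/68 = 9/68.
By Bayes, P(first=purple | E) = 3/68 / 9/68 = 1/3 ≈ 0.3333.

1/3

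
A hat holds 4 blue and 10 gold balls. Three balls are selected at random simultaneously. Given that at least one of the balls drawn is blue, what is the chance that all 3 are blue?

P(all 3 blue) = C(4,3)/C(14,3) = 1/91; P(at least one blue) = 1 − C(10,3)/C(14,3) = 61/91.
Since 'all 3 blue' ⊆ 'at least one blue', P(all 3 | at least one) = 1/91 / 61/91 = 1/61 ≈ 0.0164.

1/61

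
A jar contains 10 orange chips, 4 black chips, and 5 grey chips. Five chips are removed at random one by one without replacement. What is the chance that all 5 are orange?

7/323

Unordered draws without replacement: count favorable combinations over C(19,5).
Favorable = C(10,5) · C(4,0) · C(5,0) = 252; total = C(19,5) = 11628.
P = 252/11628 = 7/323 ≈ 0.0217.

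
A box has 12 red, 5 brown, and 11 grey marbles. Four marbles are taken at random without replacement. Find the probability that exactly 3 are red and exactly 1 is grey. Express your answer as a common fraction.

Unordered draws without replacement: count favorable combinations over C(28,4).
Favorable = C(12,3) · C(5,0) · C(11,1) = 2420; total = C(28,4) = 20475.
P = 2420/20475 = 484/4095 ≈ 0.1182.

484/4095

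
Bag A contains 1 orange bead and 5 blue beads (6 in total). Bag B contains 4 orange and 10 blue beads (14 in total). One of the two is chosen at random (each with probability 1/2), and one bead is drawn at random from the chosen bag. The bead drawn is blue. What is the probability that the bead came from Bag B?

P(blue | Bag A) = 5/6; P(blue | Bag B) = 5/7.
P(blue) = 1/2·5/6 + 1/2·5/7 = 65/84.
By Bayes' rule, P(Bag B | blue) = 5/14 / 65/84 = 6/13 ≈ 0.4615.

6/13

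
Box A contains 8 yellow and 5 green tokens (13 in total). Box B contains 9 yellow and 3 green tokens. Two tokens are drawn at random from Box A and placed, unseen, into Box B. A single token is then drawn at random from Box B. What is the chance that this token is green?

7/26

Condition on how many of the transferred tokens are green (from Box A: 5 green of 13; then Box B has 14 total).
  0 green: C(5,0)C(8,2)/C(13,2) = 14/39; then P = 3/14
  1 green: C(5,1)C(8,1)/C(13,2) = 20/39; then P = 4/14
  2 green: C(5,2)C(8,0)/C(13,2) = 5/39; then P = 5/14
P(green from Box B) = 7/26 ≈ 0.2692.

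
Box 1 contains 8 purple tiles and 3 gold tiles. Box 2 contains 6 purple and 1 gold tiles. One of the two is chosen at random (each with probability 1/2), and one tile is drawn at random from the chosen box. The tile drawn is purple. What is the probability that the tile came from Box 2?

33/61

P(purple | Box 1) = 8/11; P(purple | Box 2) = 6/7.
P(purple) = 1/2·8/11 + 1/2·6/7 = 61/77.
By Bayes' rule, P(Box 2 | purple) = 3/7 / 61/77 = 33/61 ≈ 0.5410.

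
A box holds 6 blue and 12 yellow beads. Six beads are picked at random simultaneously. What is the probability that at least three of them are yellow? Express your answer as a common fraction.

Sum the hypergeometric tail for j = 3,…,6 yellow beads.
Favorable = C(12,3)·C(6,3) + C(12,4)·C(6,2) + C(12,5)·C(6,1) + C(12,6)·C(6,0) = 17501; total = C(18,6) = 18564.
P = 17501/18564 = 17501/18564 ≈ 0.9427.

17501/18564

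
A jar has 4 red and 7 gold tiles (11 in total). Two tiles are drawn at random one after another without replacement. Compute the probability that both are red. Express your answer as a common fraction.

Multiply the conditional probability of each draw in order, without replacement, so each draw removes one from its color and from the total.
P = (4/11) · (3/10) = 6/55 ≈ 0.1091.

6/55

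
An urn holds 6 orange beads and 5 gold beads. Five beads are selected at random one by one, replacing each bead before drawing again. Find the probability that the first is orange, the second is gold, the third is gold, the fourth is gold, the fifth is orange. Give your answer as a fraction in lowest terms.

Multiply the conditional probability of each draw in order, with replacement (the composition resets each draw).
P = (6/11) · (5/11) · (5/11) · (5/11) · (6/11) = 4500/161051 ≈ 0.0279.

4500/161051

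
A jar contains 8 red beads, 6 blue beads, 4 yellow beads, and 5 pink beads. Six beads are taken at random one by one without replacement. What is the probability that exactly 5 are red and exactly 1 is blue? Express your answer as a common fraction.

Unordered draws without replacement: count favorable combinations over C(23,6).
Favorable = C(8,5) · C(6,1) · C(4,0) · C(5,0) = 336; total = C(23,6) = 100947.
P = 336/100947 = 16/4807 ≈ 0.0033.

16/4807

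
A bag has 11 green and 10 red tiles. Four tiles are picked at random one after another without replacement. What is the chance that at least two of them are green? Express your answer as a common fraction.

Sum the hypergeometric tail for j = 2,…,4 green tiles.
Favorable = C(11,2)·C(10,2) + C(11,3)·C(10,1) + C(11,4)·C(10,0) = 4455; total = C(21,4) = 5985.
P = 4455/5985 = 99/133 ≈ 0.7444.

99/133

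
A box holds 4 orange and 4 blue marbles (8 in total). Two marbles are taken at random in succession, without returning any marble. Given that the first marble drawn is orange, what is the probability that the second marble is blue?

After removing 1 orange, the box has 4 blue out of 7 remaining.
P(second is blue | given) = 4/7 ≈ 0.5714.

4/7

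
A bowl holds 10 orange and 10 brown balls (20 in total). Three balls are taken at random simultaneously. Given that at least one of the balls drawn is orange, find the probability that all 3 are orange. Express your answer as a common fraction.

2/17

P(all 3 orange) = C(10,3)/C(20,3) = 2/19; P(at least one orange) = 1 − C(10,3)/C(20,3) = 17/19.
Since 'all 3 orange' ⊆ 'at least one orange', P(all 3 | at least one) = 2/19 / 17/19 = 2/17 ≈ 0.1176.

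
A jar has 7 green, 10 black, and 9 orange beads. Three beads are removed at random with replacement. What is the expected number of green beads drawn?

By linearity of expectation, E[X] = Σ P(draw i is green); each independent draw has P(green) = 7/26.
E[X] = 3 · 7/26 = 21/26 ≈ 0.8077.

21/26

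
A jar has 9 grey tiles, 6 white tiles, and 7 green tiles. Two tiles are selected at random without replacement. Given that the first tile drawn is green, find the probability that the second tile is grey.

After removing 1 green, the jar has 9 grey out of 21 remaining.
P(second is grey | given) = 9/21 = 3/7 ≈ 0.4286.

3/7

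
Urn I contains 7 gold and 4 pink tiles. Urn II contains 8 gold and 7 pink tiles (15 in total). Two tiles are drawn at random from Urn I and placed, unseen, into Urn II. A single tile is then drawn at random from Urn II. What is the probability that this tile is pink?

5/11

Condition on how many of the transferred tiles are pink (from Urn I: 4 pink of 11; then Urn II has 17 total).
  0 pink: C(4,0)C(7,2)/C(11,2) = 21/55; then P = 7/17
  1 pink: C(4,1)C(7,1)/C(11,2) = 28/55; then P = 8/17
  2 pink: C(4,2)C(7,0)/C(11,2) = 6/55; then P = 9/17
P(pink from Urn II) = 5/11 ≈ 0.4545.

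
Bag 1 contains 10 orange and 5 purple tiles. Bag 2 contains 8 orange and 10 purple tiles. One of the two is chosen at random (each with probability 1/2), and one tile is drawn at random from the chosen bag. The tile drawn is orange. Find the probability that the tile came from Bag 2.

2/5

P(orange | Bag 1) = 2/3; P(orange | Bag 2) = 4/9.
P(orange) = 1/2·2/3 + 1/2·4/9 = 5/9.
By Bayes' rule, P(Bag 2 | orange) = 2/9 / 5/9 = 2/5 ≈ 0.4000.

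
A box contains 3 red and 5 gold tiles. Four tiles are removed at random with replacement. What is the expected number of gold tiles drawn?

5/2

By linearity of expectation, E[X] = Σ P(draw i is gold); each independent draw has P(gold) = 5/8.
E[X] = 4 · 5/8 = 5/2 ≈ 2.5000.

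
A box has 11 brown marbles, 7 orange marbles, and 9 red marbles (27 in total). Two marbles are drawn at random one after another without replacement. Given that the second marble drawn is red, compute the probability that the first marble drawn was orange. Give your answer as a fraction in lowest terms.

P(first=orange and the second marble drawn is red) = (7/27)·(9/26) = 7/78.
P(the second marble drawn is red) = Σ over first color = 11/78 + 7/78 + 4/39 = 1/3.
By Bayes, P(first=orange | the second marble drawn is red) = 7/78 / 1/3 = 7/26 ≈ 0.2692.

7/26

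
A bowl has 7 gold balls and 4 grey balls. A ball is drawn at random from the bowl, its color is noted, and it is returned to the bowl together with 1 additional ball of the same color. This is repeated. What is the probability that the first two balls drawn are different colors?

14/33

Either grey then gold, or gold then grey; after the first draw the total is 12.
P = (4/11)·(7/12) + (7/11)·(4/12) = 14/33 ≈ 0.4242.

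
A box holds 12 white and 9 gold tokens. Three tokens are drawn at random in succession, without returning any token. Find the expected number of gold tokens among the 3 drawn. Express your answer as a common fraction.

By linearity of expectation, E[X] = Σ P(draw i is gold); by symmetry each draw (even without replacement) has P(gold) = 9/21.
E[X] = 3 · 9/21 = 9/7 ≈ 1.2857.

9/7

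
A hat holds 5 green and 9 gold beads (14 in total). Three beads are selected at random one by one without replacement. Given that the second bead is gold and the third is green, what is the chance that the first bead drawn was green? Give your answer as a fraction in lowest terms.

1/3

P(first=green and the second bead is gold and the third is green) = (5/14)·(9/13)·(4/12) = 15/182.
P(E) = Σ over first color = 15/182 + 15/91 = 45/182.
By Bayes, P(first=green | E) = 15/182 / 45/182 = 1/3 ≈ 0.3333.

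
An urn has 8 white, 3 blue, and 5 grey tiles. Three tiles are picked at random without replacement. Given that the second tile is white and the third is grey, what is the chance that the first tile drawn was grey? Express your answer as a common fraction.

2/7

P(first=grey and the second tile is white and the third is grey) = (5/16)·(8/15)·(4/14) = 1/21.
P(E) = Σ over first color = 1/12 + 1/28 + 1/21 = 1/6.
By Bayes, P(first=grey | E) = 1/21 / 1/6 = 2/7 ≈ 0.2857.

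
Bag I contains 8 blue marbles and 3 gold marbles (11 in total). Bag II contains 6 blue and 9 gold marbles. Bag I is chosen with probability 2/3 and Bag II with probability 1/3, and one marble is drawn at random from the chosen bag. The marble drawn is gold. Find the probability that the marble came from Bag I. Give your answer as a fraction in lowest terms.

10/21

P(gold | Bag I) = 3/11; P(gold | Bag II) = 3/5.
P(gold) = 2/3·3/11 + 1/3·3/5 = 21/55.
By Bayes' rule, P(Bag I | gold) = 2/11 / 21/55 = 10/21 ≈ 0.4762.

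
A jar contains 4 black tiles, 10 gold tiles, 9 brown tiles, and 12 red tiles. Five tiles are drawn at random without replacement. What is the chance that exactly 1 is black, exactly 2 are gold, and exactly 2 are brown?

810/40579

Unordered draws without replacement: count favorable combinations over C(35,5).
Favorable = C(4,1) · C(10,2) · C(9,2) · C(12,0) = 6480; total = C(35,5) = 324632.
P = 6480/324632 = 810/40579 ≈ 0.0200.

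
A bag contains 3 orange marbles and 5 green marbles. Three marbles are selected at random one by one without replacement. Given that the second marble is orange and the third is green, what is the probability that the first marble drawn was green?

P(first=green and the second marble is orange and the third is green) = (5/8)·(3/7)·(4/6) = 5/28.
P(E) = Σ over first color = 5/56 + 5/28 = 15/56.
By Bayes, P(first=green | E) = 5/28 / 15/56 = 2/3 ≈ 0.6667.

2/3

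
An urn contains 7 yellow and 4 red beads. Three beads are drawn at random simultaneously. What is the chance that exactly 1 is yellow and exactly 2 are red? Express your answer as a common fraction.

Unordered draws without replacement: count favorable combinations over C(11,3).
Favorable = C(7,1) · C(4,2) = 42; total = C(11,3) = 165.
P = 42/165 = 14/55 ≈ 0.2545.

14/55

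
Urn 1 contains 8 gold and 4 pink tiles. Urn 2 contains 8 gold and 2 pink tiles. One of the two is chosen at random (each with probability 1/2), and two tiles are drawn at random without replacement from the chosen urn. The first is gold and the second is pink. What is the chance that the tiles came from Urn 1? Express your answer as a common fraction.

15/26

P(E | Urn 1) = 8/33; P(E | Urn 2) = 8/45.
P(E) = 1/2·8/33 + 1/2·8/45 = 104/495.
By Bayes' rule, P(Urn 1 | E) = 4/33 / 104/495 = 15/26 ≈ 0.5769.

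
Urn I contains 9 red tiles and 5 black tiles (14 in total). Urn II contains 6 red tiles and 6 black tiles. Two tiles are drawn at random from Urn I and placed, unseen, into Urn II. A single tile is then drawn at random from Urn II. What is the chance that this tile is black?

Condition on how many of the transferred tiles are black (from Urn I: 5 black of 14; then Urn II has 14 total).
  0 black: C(5,0)C(9,2)/C(14,2) = 36/91; then P = 6/14
  1 black: C(5,1)C(9,1)/C(14,2) = 45/91; then P = 7/14
  2 black: C(5,2)C(9,0)/C(14,2) = 10/91; then P = 8/14
P(black from Urn II) = 47/98 ≈ 0.4796.

47/98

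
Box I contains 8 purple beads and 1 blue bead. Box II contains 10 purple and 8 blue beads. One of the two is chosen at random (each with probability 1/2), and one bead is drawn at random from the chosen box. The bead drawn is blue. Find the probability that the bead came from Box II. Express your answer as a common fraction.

P(blue | Box I) = 1/9; P(blue | Box II) = 4/9.
P(blue) = 1/2·1/9 + 1/2·4/9 = 5/18.
By Bayes' rule, P(Box II | blue) = 2/9 / 5/18 = 4/5 ≈ 0.8000.

4/5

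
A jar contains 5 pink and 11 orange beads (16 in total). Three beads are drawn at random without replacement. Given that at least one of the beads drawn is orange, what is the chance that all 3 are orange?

3/10

P(all 3 orange) = C(11,3)/C(16,3) = 33/112; P(at least one orange) = 1 − C(5,3)/C(16,3) = 55/56.
Since 'all 3 orange' ⊆ 'at least one orange', P(all 3 | at least one) = 33/112 / 55/56 = 3/10 ≈ 0.3000.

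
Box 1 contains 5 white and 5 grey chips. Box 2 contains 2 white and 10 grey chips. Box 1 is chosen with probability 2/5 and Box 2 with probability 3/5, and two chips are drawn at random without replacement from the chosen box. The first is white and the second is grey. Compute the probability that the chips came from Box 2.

9/20

P(E | Box 1) = 5/18; P(E | Box 2) = 5/33.
P(E) = 2/5·5/18 + 3/5·5/33 = 20/99.
By Bayes' rule, P(Box 2 | E) = 1/11 / 20/99 = 9/20 ≈ 0.4500.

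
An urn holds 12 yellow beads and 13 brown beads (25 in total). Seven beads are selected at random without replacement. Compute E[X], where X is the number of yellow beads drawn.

84/25

By linearity of expectation, E[X] = Σ P(draw i is yellow); by symmetry each draw (even without replacement) has P(yellow) = 12/25.
E[X] = 7 · 12/25 = 84/25 ≈ 3.3600.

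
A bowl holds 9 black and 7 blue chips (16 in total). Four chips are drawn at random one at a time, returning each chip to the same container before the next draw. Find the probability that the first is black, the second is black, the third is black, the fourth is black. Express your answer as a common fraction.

6561/65536

Multiply the conditional probability of each draw in order, with replacement (the composition resets each draw).
P = (9/16) · (9/16) · (9/16) · (9/16) = 6561/65536 ≈ 0.1001.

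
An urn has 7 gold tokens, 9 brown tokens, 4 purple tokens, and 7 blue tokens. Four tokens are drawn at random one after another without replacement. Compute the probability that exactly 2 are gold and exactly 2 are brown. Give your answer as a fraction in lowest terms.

14/325

Unordered draws without replacement: count favorable combinations over C(27,4).
Favorable = C(7,2) · C(9,2) · C(4,0) · C(7,0) = 756; total = C(27,4) = 17550.
P = 756/17550 = 14/325 ≈ 0.0431.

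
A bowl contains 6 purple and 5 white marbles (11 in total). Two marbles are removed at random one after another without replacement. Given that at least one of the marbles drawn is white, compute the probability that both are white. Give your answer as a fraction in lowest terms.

1/4

P(both white) = C(5,2)/C(11,2) = 2/11; P(at least one white) = 1 − C(6,2)/C(11,2) = 8/11.
Since 'both white' ⊆ 'at least one white', P(both | at least one) = 2/11 / 8/11 = 1/4 ≈ 0.2500.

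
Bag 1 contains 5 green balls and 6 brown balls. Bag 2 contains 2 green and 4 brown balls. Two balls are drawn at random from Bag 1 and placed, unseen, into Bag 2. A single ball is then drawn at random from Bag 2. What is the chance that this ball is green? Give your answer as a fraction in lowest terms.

Condition on how many of the transferred balls are green (from Bag 1: 5 green of 11; then Bag 2 has 8 total).
  0 green: C(5,0)C(6,2)/C(11,2) = 3/11; then P = 2/8
  1 green: C(5,1)C(6,1)/C(11,2) = 6/11; then P = 3/8
  2 green: C(5,2)C(6,0)/C(11,2) = 2/11; then P = 4/8
P(green from Bag 2) = 4/11 ≈ 0.3636.

4/11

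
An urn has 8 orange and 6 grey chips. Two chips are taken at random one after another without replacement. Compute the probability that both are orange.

4/13

Unordered draws without replacement: count favorable combinations over C(14,2).
Favorable = C(8,2) · C(6,0) = 28; total = C(14,2) = 91.
P = 28/91 = 4/13 ≈ 0.3077.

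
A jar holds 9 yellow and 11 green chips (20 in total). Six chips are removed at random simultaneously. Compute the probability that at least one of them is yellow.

Use the complement: P(at least one yellow) = 1 − P(no yellow).
P(none) = C(11,6)/C(20,6) = 462/38760.
So P = 1 − 462/38760 = 6383/6460 ≈ 0.9881.

6383/6460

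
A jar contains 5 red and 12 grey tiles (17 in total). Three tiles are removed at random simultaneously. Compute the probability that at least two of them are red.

Sum the hypergeometric tail for j = 2,…,3 red tiles.
Favorable = C(5,2)·C(12,1) + C(5,3)·C(12,0) = 130; total = C(17,3) = 680.
P = 130/680 = 13/68 ≈ 0.1912.

13/68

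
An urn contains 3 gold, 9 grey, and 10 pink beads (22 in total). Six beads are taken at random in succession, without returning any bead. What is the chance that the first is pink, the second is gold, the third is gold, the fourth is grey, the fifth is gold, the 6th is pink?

9/99484

Multiply the conditional probability of each draw in order, without replacement, so each draw removes one from its color and from the total.
P = (10/22) · (3/21) · (2/20) · (9/19) · (1/18) · (9/17) = 9/99484 ≈ 0.0001.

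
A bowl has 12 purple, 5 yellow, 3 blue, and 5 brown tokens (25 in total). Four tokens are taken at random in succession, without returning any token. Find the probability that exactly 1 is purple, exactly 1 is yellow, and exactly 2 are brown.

12/253

Unordered draws without replacement: count favorable combinations over C(25,4).
Favorable = C(12,1) · C(5,1) · C(3,0) · C(5,2) = 600; total = C(25,4) = 12650.
P = 600/12650 = 12/253 ≈ 0.0474.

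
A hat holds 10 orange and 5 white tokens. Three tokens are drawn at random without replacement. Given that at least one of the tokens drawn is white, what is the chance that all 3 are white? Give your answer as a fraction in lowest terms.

P(all 3 white) = C(5,3)/C(15,3) = 2/91; P(at least one white) = 1 − C(10,3)/C(15,3) = 67/91.
Since 'all 3 white' ⊆ 'at least one white', P(all 3 | at least one) = 2/91 / 67/91 = 2/67 ≈ 0.0299.

2/67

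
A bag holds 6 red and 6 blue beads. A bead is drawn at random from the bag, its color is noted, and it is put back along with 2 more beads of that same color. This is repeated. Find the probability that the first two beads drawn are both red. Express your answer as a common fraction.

2/7

After a red draw the bag holds 8 red out of 14.
P = (6/12)·(8/14) = 2/7 ≈ 0.2857.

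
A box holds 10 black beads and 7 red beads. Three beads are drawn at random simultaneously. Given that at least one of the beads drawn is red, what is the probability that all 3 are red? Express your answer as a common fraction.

P(all 3 red) = C(7,3)/C(17,3) = 7/136; P(at least one red) = 1 − C(10,3)/C(17,3) = 14/17.
Since 'all 3 red' ⊆ 'at least one red', P(all 3 | at least one) = 7/136 / 14/17 = 1/16 ≈ 0.0625.

1/16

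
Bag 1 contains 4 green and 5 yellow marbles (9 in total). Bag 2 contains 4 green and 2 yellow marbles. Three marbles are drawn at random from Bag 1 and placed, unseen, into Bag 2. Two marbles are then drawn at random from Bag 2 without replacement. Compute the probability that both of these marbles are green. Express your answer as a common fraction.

71/216

Condition on how many of the transferred marbles are green (from Bag 1: 4 green of 9; then Bag 2 has 9 total).
  0 green: C(4,0)C(5,3)/C(9,3) = 5/42; then P = C(4,2)/C(9,2) = 1/6
  1 green: C(4,1)C(5,2)/C(9,3) = 10/21; then P = C(5,2)/C(9,2) = 5/18
  2 green: C(4,2)C(5,1)/C(9,3) = 5/14; then P = C(6,2)/C(9,2) = 5/12
  3 green: C(4,3)C(5,0)/C(9,3) = 1/21; then P = C(7,2)/C(9,2) = 7/12
P(both green) = 71/216 ≈ 0.3287.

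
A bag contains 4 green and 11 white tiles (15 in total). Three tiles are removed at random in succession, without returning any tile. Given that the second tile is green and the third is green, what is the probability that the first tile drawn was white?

P(first=white and the second tile is green and the third is green) = (11/15)·(4/14)·(3/13) = 22/455.
P(E) = Σ over first color = 4/455 + 22/455 = 2/35.
By Bayes, P(first=white | E) = 22/455 / 2/35 = 11/13 ≈ 0.8462.

11/13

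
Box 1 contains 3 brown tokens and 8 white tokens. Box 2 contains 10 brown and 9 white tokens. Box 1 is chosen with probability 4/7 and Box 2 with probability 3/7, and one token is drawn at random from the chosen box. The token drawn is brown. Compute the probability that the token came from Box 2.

P(brown | Box 1) = 3/11; P(brown | Box 2) = 10/19.
P(brown) = 4/7·3/11 + 3/7·10/19 = 558/1463.
By Bayes' rule, P(Box 2 | brown) = 30/133 / 558/1463 = 55/93 ≈ 0.5914.

55/93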